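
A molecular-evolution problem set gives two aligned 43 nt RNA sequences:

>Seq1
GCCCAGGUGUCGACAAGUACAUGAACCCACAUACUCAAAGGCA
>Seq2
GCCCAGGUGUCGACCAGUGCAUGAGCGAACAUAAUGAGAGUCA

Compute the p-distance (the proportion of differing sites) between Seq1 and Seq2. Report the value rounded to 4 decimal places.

Differing sites — 15:A/C; 19:A/G; 25:A/G; 27:C/G; 28:C/A; 34:C/A; 36:C/G; 38:A/G; 41:G/U.
There are 9 differences over 43 sites, so p = 9/43 = 0.2093.

0.2093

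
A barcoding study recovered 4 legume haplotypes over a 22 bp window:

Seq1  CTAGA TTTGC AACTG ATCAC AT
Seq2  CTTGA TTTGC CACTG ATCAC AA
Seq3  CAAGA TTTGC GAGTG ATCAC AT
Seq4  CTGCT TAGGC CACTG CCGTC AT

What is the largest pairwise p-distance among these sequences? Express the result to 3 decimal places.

0.545

Pairwise Hamming distances:
  Seq1 vs Seq2: 3
  Seq1 vs Seq3: 3
  Seq1 vs Seq4: 10
  Seq2 vs Seq3: 5
  Seq2 vs Seq4: 10
  Seq3 vs Seq4: 12
The largest is 12 mismatches, between Seq3 and Seq4; p = 12/22 = 0.545.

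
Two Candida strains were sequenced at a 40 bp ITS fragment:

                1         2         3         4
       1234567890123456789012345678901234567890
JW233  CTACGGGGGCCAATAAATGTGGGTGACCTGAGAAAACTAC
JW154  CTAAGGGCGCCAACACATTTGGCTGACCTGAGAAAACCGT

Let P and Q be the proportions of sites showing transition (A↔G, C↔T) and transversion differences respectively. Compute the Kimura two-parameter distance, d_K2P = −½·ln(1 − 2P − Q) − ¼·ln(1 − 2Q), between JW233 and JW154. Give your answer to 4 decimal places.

Mismatches occur at site 4 (C/A, transversion), site 8 (G/C, transversion), site 14 (T/C, transition), site 16 (A/C, transversion), site 19 (G/T, transversion), site 23 (G/C, transversion), site 38 (T/C, transition), site 39 (A/G, transition), site 40 (C/T, transition).
Of the 9 differences, 4 transitions and 5 transversions over 40 sites: P = 4/40 = 0.100000, Q = 5/40 = 0.125000.
d = −0.5·ln(0.675000) − 0.25·ln(0.750000) = −0.5·(-0.393043) − 0.25·(-0.287682) = 0.2684.

0.2684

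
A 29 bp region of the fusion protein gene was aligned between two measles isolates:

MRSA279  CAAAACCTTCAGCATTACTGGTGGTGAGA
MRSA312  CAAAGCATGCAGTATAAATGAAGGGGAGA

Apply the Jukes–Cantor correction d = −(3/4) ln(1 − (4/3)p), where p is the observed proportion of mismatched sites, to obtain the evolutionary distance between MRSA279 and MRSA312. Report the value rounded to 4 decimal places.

The sequences differ at positions 5 (A/G), 7 (C/A), 9 (T/G), 13 (C/T), 16 (T/A), 18 (C/A), 21 (G/A), 22 (T/A), 25 (T/G).
p = 9/29 = 0.310345.
d = −0.75 · ln(1 − (4/3)·0.310345) = −0.75 · ln(0.586207) = −0.75 · (-0.534082) = 0.4006.

0.4006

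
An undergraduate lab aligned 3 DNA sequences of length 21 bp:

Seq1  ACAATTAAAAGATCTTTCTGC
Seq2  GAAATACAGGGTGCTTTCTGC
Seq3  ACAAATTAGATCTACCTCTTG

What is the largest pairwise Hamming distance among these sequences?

Pairwise Hamming distances:
  Seq1 vs Seq2: 8
  Seq1 vs Seq3: 10
  Seq2 vs Seq3: 14
The largest is 14, between Seq2 and Seq3.

14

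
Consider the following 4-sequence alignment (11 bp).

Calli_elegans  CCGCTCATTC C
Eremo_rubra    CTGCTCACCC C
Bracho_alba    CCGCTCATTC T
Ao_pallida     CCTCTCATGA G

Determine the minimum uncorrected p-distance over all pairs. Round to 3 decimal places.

Pairwise Hamming distances:
  Calli_elegans vs Eremo_rubra: 3
  Calli_elegans vs Bracho_alba: 1
  Calli_elegans vs Ao_pallida: 4
  Eremo_rubra vs Bracho_alba: 4
  Eremo_rubra vs Ao_pallida: 6
  Bracho_alba vs Ao_pallida: 4
The smallest is 1 mismatch, between Calli_elegans and Bracho_alba; p = 1/11 = 0.091.

0.091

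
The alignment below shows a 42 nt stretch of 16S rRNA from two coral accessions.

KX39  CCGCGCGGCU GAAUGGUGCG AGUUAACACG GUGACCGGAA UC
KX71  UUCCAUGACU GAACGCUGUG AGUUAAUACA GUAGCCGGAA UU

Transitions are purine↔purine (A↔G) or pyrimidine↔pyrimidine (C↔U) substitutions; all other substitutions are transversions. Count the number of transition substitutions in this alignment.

12

Mismatches occur at site 1 (C↔U, transition), site 2 (C↔U, transition), site 3 (G↔C, transversion), site 5 (G↔A, transition), site 6 (C↔U, transition), site 8 (G↔A, transition), site 14 (U↔C, transition), site 16 (G↔C, transversion), site 19 (C↔U, transition), site 27 (C↔U, transition), site 30 (G↔A, transition), site 33 (G↔A, transition), site 34 (A↔G, transition), site 42 (C↔U, transition).
Of the 14 differences, 12 transitions and 2 transversions, so the answer is 12.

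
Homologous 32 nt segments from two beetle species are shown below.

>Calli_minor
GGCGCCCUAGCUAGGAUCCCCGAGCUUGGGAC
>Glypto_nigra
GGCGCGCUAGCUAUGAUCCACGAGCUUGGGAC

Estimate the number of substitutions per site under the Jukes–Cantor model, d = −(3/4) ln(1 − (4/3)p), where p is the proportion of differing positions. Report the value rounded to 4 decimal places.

0.1001

The sequences differ at positions 6 (C/G), 14 (G/U), 20 (C/A).
p = 3/32 = 0.093750.
d = −0.75 · ln(1 − (4/3)·0.093750) = −0.75 · ln(0.875000) = −0.75 · (-0.133531) = 0.1001.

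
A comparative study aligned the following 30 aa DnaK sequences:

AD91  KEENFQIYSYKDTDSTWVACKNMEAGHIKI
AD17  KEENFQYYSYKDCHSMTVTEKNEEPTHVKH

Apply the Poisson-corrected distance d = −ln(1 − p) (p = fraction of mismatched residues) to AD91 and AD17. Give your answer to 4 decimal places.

0.5108

Mismatches occur at site 7 (I↔Y), site 13 (T↔C), site 14 (D↔H), site 16 (T↔M), site 17 (W↔T), site 19 (A↔T), site 20 (C↔E), site 23 (M↔E), site 25 (A↔P), site 26 (G↔T), site 28 (I↔V), site 30 (I↔H).
p = 12/30 = 0.400000.
d = −ln(1 − 0.400000) = −ln(0.600000) = 0.5108.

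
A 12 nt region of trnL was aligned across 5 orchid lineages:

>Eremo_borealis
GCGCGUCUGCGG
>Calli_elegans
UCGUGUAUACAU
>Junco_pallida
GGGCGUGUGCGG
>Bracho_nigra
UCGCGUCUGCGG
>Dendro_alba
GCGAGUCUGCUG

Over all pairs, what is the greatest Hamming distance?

7

Pairwise Hamming distances:
  Eremo_borealis vs Calli_elegans: 6
  Eremo_borealis vs Junco_pallida: 2
  Eremo_borealis vs Bracho_nigra: 1
  Eremo_borealis vs Dendro_alba: 2
  Calli_elegans vs Junco_pallida: 7
  Calli_elegans vs Bracho_nigra: 5
  Calli_elegans vs Dendro_alba: 6
  Junco_pallida vs Bracho_nigra: 3
  Junco_pallida vs Dendro_alba: 4
  Bracho_nigra vs Dendro_alba: 3
The largest is 7, between Calli_elegans and Junco_pallida.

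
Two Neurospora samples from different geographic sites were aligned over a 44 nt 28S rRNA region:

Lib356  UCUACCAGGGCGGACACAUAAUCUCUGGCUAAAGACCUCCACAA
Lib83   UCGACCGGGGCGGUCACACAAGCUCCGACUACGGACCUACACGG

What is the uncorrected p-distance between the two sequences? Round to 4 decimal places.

0.2727

Mismatches occur at site 3 (U↔G), site 7 (A↔G), site 14 (A↔U), site 19 (U↔C), site 22 (U↔G), site 26 (U↔C), site 28 (G↔A), site 32 (A↔C), site 33 (A↔G), site 39 (C↔A), site 43 (A↔G), site 44 (A↔G).
There are 12 differences over 44 sites, so p = 12/44 = 0.2727.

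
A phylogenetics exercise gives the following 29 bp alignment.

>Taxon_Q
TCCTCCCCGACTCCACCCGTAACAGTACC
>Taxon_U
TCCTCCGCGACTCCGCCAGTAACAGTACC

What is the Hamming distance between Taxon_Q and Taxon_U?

Mismatches occur at site 7 (C→G), site 15 (A→G), site 18 (C→A).
That gives 3 mismatches out of 29 aligned sites, so the Hamming distance is 3.

3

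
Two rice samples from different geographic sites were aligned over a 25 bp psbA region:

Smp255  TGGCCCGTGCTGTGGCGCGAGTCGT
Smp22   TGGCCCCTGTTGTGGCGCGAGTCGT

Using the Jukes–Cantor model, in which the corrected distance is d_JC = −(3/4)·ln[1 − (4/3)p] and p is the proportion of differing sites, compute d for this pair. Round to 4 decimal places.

The sequences differ at positions 7 (G/C), 10 (C/T).
p = 2/25 = 0.080000.
d = −0.75 · ln(1 − (4/3)·0.080000) = −0.75 · ln(0.893333) = −0.75 · (-0.112796) = 0.0846.

0.0846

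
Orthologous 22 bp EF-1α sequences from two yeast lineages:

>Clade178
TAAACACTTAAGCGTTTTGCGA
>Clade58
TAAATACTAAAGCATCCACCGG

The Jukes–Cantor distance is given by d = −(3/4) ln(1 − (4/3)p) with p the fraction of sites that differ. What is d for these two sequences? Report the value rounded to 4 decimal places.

0.4975

Differing sites — 5:C/T; 9:T/A; 14:G/A; 16:T/C; 17:T/C; 18:T/A; 19:G/C; 22:A/G.
p = 8/22 = 0.363636.
d = −0.75 · ln(1 − (4/3)·0.363636) = −0.75 · ln(0.515152) = −0.75 · (-0.663293) = 0.4975.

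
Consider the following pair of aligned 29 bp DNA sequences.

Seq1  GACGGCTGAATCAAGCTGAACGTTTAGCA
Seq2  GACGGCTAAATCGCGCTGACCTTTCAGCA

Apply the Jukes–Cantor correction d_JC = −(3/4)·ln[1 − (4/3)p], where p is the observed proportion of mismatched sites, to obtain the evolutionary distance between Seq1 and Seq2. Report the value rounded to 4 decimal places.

0.2421

The sequences differ at positions 8 (G/A), 13 (A/G), 14 (A/C), 20 (A/C), 22 (G/T), 25 (T/C).
p = 6/29 = 0.206897.
d = −0.75 · ln(1 − (4/3)·0.206897) = −0.75 · ln(0.724137) = −0.75 · (-0.322775) = 0.2421.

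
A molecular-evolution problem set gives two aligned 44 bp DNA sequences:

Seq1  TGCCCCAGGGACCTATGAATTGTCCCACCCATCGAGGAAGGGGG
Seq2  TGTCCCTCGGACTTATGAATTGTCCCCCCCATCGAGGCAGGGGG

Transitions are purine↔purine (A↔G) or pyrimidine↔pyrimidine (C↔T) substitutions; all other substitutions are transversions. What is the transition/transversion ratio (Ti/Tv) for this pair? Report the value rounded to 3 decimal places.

The sequences differ at positions 3 (C/T, transition), 7 (A/T, transversion), 8 (G/C, transversion), 13 (C/T, transition), 27 (A/C, transversion), 38 (A/C, transversion).
Of the 6 differences, 2 transitions and 4 transversions, so Ti/Tv = 2/4 = 0.500.

0.500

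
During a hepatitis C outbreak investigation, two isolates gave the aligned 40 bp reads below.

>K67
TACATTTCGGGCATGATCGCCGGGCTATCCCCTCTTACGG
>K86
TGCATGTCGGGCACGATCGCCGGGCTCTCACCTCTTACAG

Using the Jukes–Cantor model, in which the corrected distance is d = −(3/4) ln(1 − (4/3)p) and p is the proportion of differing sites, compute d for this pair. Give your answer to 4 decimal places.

0.1674

Mismatches occur at site 2 (A/G), site 6 (T/G), site 14 (T/C), site 27 (A/C), site 30 (C/A), site 39 (G/A).
p = 6/40 = 0.150000.
d = −0.75 · ln(1 − (4/3)·0.150000) = −0.75 · ln(0.800000) = −0.75 · (-0.223144) = 0.1674.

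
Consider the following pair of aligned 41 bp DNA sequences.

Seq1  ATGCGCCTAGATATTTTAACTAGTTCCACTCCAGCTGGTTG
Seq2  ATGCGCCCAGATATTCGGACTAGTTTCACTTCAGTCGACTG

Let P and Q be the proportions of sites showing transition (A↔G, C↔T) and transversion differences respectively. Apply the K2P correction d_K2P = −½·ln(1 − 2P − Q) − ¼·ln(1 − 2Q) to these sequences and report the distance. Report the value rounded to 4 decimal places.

The sequences differ at positions 8 (T/C, transition), 16 (T/C, transition), 17 (T/G, transversion), 18 (A/G, transition), 26 (C/T, transition), 31 (C/T, transition), 35 (C/T, transition), 36 (T/C, transition), 38 (G/A, transition), 39 (T/C, transition).
Of the 10 differences, 9 transitions and 1 transversion over 41 sites: P = 9/41 = 0.219512, Q = 1/41 = 0.024390.
d = −0.5·ln(0.536586) − 0.25·ln(0.951220) = −0.5·(-0.622528) − 0.25·(-0.050010) = 0.3238.

0.3238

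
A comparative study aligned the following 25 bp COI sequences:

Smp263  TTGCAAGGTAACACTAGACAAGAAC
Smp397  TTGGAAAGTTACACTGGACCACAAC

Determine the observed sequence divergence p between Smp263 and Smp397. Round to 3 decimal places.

Differing sites — 4:C/G; 7:G/A; 10:A/T; 16:A/G; 20:A/C; 22:G/C.
There are 6 differences over 25 sites, so p = 6/25 = 0.240.

0.240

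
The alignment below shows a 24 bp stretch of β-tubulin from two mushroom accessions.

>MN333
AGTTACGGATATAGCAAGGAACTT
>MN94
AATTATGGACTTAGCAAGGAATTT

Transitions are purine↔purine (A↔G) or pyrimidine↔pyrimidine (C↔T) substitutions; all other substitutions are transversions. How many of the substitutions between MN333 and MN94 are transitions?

4

The sequences differ at positions 2 (G/A, transition), 6 (C/T, transition), 10 (T/C, transition), 11 (A/T, transversion), 22 (C/T, transition).
Of the 5 differences, 4 transitions and 1 transversion, so the answer is 4.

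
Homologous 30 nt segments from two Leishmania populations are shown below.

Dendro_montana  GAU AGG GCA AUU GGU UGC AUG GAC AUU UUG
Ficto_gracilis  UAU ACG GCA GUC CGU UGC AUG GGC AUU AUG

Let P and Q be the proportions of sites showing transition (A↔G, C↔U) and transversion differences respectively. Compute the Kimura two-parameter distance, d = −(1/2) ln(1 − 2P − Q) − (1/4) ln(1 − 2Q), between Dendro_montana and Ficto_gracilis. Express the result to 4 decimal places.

Differing sites — 1:G/U (Tv); 5:G/C (Tv); 10:A/G (Ti); 12:U/C (Ti); 13:G/C (Tv); 23:A/G (Ti); 28:U/A (Tv).
Of the 7 differences, 3 transitions and 4 transversions over 30 sites: P = 3/30 = 0.100000, Q = 4/30 = 0.133333.
d = −0.5·ln(0.666667) − 0.25·ln(0.733334) = −0.5·(-0.405465) − 0.25·(-0.310154) = 0.2803.

0.2803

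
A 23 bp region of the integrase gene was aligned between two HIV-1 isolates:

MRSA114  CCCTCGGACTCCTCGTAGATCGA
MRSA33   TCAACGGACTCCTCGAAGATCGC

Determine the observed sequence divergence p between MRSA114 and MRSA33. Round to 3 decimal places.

Mismatches occur at site 1 (C↔T), site 3 (C↔A), site 4 (T↔A), site 16 (T↔A), site 23 (A↔C).
There are 5 differences over 23 sites, so p = 5/23 = 0.217.

0.217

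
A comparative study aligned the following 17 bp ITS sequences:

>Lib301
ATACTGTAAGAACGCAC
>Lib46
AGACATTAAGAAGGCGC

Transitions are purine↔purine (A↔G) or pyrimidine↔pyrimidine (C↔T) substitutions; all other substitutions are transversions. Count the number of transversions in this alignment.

Mismatches occur at site 2 (T→G, transversion), site 5 (T→A, transversion), site 6 (G→T, transversion), site 13 (C→G, transversion), site 16 (A→G, transition).
Of the 5 differences, 1 transition and 4 transversions, so the answer is 4.

4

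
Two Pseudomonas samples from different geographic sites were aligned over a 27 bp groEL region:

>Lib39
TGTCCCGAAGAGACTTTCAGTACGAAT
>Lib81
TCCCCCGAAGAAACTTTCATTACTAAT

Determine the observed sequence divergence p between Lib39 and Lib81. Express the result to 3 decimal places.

0.185

Mismatches occur at site 2 (G/C), site 3 (T/C), site 12 (G/A), site 20 (G/T), site 24 (G/T).
There are 5 differences over 27 sites, so p = 5/27 = 0.185.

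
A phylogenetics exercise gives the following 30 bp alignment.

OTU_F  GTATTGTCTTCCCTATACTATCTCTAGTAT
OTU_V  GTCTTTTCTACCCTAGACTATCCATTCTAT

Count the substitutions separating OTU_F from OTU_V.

8

Mismatches occur at site 3 (A/C), site 6 (G/T), site 10 (T/A), site 16 (T/G), site 23 (T/C), site 24 (C/A), site 26 (A/T), site 27 (G/C).
That gives 8 mismatches out of 30 aligned sites, so the Hamming distance is 8.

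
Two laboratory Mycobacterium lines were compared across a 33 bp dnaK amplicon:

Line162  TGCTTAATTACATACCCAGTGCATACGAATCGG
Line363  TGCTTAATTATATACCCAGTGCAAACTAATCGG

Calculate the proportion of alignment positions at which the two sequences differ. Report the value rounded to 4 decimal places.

0.0909

The sequences differ at positions 11 (C/T), 24 (T/A), 27 (G/T).
There are 3 differences over 33 sites, so p = 3/33 = 0.0909.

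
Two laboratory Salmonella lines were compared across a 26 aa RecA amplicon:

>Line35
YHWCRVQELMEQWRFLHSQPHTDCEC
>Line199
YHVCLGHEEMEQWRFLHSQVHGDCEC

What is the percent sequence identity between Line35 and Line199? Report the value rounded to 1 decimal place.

Differing sites — 3:W/V; 5:R/L; 6:V/G; 7:Q/H; 9:L/E; 20:P/V; 22:T/G.
19 of the 26 sites match, so the percent identity is 19/26 × 100 = 73.1%.

73.1%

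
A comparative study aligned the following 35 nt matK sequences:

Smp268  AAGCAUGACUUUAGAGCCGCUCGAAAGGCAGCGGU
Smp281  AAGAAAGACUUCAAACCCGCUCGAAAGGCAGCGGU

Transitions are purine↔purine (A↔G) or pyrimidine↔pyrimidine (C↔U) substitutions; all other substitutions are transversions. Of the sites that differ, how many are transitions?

Differing sites — 4:C/A (Tv); 6:U/A (Tv); 12:U/C (Ti); 14:G/A (Ti); 16:G/C (Tv).
Of the 5 differences, 2 transitions and 3 transversions, so the answer is 2.

2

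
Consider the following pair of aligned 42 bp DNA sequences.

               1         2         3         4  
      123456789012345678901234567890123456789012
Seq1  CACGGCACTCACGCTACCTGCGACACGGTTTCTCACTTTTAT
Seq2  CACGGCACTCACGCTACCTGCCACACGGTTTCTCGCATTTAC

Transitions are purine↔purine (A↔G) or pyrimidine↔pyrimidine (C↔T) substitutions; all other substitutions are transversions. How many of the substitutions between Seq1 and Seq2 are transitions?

2

Differing sites — 22:G/C (Tv); 35:A/G (Ti); 37:T/A (Tv); 42:T/C (Ti).
Of the 4 differences, 2 transitions and 2 transversions, so the answer is 2.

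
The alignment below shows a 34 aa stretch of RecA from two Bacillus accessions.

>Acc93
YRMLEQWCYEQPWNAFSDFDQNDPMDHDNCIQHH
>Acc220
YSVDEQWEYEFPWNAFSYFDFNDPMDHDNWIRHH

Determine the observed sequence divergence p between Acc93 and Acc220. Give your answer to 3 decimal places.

0.265

Differing sites — 2:R/S; 3:M/V; 4:L/D; 8:C/E; 11:Q/F; 18:D/Y; 21:Q/F; 30:C/W; 32:Q/R.
There are 9 differences over 34 sites, so p = 9/34 = 0.265.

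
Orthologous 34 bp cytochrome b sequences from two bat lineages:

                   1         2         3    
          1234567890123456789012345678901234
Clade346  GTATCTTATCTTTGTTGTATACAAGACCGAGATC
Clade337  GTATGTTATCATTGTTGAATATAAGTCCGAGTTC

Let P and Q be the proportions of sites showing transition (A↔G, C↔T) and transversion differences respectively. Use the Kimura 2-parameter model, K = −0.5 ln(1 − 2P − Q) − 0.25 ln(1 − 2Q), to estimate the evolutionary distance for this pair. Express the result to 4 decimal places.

0.2023

The sequences differ at positions 5 (C/G, transversion), 11 (T/A, transversion), 18 (T/A, transversion), 22 (C/T, transition), 26 (A/T, transversion), 32 (A/T, transversion).
Of the 6 differences, 1 transition and 5 transversions over 34 sites: P = 1/34 = 0.029412, Q = 5/34 = 0.147059.
d = −0.5·ln(0.794117) − 0.25·ln(0.705882) = −0.5·(-0.230524) − 0.25·(-0.348307) = 0.2023.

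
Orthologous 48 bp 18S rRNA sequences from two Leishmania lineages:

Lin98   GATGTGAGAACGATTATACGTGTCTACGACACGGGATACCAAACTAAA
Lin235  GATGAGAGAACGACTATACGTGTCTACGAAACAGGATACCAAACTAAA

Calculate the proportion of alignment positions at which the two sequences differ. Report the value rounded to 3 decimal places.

Mismatches occur at site 5 (T→A), site 14 (T→C), site 30 (C→A), site 33 (G→A).
There are 4 differences over 48 sites, so p = 4/48 = 0.083.

0.083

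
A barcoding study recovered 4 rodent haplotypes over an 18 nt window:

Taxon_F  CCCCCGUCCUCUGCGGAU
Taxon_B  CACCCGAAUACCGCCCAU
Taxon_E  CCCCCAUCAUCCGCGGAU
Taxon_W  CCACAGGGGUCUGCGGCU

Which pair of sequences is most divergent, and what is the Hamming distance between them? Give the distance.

11

Pairwise Hamming distances:
  Taxon_F vs Taxon_B: 8
  Taxon_F vs Taxon_E: 3
  Taxon_F vs Taxon_W: 6
  Taxon_B vs Taxon_E: 8
  Taxon_B vs Taxon_W: 11
  Taxon_E vs Taxon_W: 8
The largest is 11, between Taxon_B and Taxon_W.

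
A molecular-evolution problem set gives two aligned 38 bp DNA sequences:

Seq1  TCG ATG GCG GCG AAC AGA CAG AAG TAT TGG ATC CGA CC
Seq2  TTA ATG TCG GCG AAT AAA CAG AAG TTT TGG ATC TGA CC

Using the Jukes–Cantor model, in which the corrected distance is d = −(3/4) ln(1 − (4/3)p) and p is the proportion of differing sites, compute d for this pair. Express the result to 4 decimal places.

0.2114

Differing sites — 2:C/T; 3:G/A; 7:G/T; 15:C/T; 17:G/A; 26:A/T; 34:C/T.
p = 7/38 = 0.184211.
d = −0.75 · ln(1 − (4/3)·0.184211) = −0.75 · ln(0.754385) = −0.75 · (-0.281852) = 0.2114.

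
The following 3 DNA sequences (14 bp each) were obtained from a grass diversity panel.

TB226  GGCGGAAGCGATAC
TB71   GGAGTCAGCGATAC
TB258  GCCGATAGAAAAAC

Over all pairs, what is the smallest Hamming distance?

Pairwise Hamming distances:
  TB226 vs TB71: 3
  TB226 vs TB258: 6
  TB71 vs TB258: 7
The smallest is 3, between TB226 and TB71.

3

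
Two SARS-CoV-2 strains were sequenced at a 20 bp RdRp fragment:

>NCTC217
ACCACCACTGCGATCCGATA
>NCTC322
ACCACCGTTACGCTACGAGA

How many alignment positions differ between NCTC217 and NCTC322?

Differing sites — 7:A/G; 8:C/T; 10:G/A; 13:A/C; 15:C/A; 19:T/G.
That gives 6 mismatches out of 20 aligned sites, so the Hamming distance is 6.

6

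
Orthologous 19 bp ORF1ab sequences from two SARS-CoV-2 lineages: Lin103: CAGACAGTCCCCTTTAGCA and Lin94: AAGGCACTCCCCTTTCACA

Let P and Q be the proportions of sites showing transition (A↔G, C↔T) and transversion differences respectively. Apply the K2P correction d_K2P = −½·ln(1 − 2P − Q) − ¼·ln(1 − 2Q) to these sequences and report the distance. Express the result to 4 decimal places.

Mismatches occur at site 1 (C→A, transversion), site 4 (A→G, transition), site 7 (G→C, transversion), site 16 (A→C, transversion), site 17 (G→A, transition).
Of the 5 differences, 2 transitions and 3 transversions over 19 sites: P = 2/19 = 0.105263, Q = 3/19 = 0.157895.
d = −0.5·ln(0.631579) − 0.25·ln(0.684210) = −0.5·(-0.459532) − 0.25·(-0.379490) = 0.3246.

0.3246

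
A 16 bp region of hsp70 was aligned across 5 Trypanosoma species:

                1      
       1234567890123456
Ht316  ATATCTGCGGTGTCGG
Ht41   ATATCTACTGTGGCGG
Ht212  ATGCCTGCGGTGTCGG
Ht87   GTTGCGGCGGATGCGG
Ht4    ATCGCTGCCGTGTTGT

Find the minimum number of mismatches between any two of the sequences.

2

Pairwise Hamming distances:
  Ht316 vs Ht41: 3
  Ht316 vs Ht212: 2
  Ht316 vs Ht87: 7
  Ht316 vs Ht4: 5
  Ht41 vs Ht212: 5
  Ht41 vs Ht87: 8
  Ht41 vs Ht4: 7
  Ht212 vs Ht87: 7
  Ht212 vs Ht4: 5
  Ht87 vs Ht4: 9
The smallest is 2, between Ht316 and Ht212.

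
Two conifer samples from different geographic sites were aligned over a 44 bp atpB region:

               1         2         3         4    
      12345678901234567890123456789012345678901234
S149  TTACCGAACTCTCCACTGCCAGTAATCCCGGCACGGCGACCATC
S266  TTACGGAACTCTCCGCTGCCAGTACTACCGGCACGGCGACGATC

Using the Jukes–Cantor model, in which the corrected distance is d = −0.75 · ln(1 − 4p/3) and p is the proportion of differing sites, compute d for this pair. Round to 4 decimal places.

The sequences differ at positions 5 (C/G), 15 (A/G), 25 (A/C), 27 (C/A), 41 (C/G).
p = 5/44 = 0.113636.
d = −0.75 · ln(1 − (4/3)·0.113636) = −0.75 · ln(0.848485) = −0.75 · (-0.164303) = 0.1232.

0.1232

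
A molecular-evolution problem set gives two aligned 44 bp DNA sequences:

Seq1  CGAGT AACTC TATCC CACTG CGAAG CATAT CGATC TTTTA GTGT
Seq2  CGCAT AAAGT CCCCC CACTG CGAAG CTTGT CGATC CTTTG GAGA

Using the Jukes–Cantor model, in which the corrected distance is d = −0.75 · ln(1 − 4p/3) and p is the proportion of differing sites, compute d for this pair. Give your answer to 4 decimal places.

0.4141

The sequences differ at positions 3 (A/C), 4 (G/A), 8 (C/A), 9 (T/G), 10 (C/T), 11 (T/C), 12 (A/C), 13 (T/C), 27 (A/T), 29 (A/G), 36 (T/C), 40 (A/G), 42 (T/A), 44 (T/A).
p = 14/44 = 0.318182.
d = −0.75 · ln(1 − (4/3)·0.318182) = −0.75 · ln(0.575757) = −0.75 · (-0.552070) = 0.4141.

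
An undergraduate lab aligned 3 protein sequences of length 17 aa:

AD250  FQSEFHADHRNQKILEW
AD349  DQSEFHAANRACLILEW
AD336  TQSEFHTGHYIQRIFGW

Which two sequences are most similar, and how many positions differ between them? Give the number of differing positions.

Pairwise Hamming distances:
  AD250 vs AD349: 6
  AD250 vs AD336: 8
  AD349 vs AD336: 10
The smallest is 6, between AD250 and AD349.

6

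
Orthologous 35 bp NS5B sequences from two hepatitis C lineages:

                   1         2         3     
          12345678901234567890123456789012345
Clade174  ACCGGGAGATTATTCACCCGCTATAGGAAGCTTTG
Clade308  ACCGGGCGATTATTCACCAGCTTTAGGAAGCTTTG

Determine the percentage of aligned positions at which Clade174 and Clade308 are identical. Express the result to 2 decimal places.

91.43%

Mismatches occur at site 7 (A↔C), site 19 (C↔A), site 23 (A↔T).
32 of the 35 sites match, so the percent identity is 32/35 × 100 = 91.43%.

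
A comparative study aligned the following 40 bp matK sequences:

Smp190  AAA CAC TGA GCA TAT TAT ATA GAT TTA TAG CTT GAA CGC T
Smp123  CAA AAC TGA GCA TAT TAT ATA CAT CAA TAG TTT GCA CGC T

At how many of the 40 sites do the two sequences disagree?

Mismatches occur at site 1 (A↔C), site 4 (C↔A), site 22 (G↔C), site 25 (T↔C), site 26 (T↔A), site 31 (C↔T), site 35 (A↔C).
That gives 7 mismatches out of 40 aligned sites, so the Hamming distance is 7.

7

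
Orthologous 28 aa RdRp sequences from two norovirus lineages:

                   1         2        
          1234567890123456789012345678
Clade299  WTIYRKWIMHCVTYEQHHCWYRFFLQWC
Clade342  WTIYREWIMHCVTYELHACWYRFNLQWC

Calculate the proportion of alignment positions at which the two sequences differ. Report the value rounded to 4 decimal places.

0.1429

Mismatches occur at site 6 (K↔E), site 16 (Q↔L), site 18 (H↔A), site 24 (F↔N).
There are 4 differences over 28 sites, so p = 4/28 = 0.1429.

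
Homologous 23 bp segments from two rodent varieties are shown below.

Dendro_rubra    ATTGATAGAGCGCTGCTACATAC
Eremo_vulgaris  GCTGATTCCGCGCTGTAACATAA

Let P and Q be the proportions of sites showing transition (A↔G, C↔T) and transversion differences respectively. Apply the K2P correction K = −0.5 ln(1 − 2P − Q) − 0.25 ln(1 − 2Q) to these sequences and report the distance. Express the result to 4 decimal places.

Differing sites — 1:A/G (Ti); 2:T/C (Ti); 7:A/T (Tv); 8:G/C (Tv); 9:A/C (Tv); 16:C/T (Ti); 17:T/A (Tv); 23:C/A (Tv).
Of the 8 differences, 3 transitions and 5 transversions over 23 sites: P = 3/23 = 0.130435, Q = 5/23 = 0.217391.
d = −0.5·ln(0.521739) − 0.25·ln(0.565218) = −0.5·(-0.650588) − 0.25·(-0.570544) = 0.4679.

0.4679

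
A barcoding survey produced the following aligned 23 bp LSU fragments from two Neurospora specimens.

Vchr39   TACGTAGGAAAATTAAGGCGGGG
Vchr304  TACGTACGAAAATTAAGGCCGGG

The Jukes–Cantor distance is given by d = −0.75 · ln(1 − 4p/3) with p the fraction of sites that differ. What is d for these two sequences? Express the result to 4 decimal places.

0.0924

Mismatches occur at site 7 (G/C), site 20 (G/C).
p = 2/23 = 0.086957.
d = −0.75 · ln(1 − (4/3)·0.086957) = −0.75 · ln(0.884057) = −0.75 · (-0.123234) = 0.0924.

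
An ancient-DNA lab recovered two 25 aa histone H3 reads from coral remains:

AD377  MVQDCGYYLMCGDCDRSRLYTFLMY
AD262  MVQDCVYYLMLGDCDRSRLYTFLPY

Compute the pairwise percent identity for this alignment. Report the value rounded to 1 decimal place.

88.0%

Mismatches occur at site 6 (G/V), site 11 (C/L), site 24 (M/P).
22 of the 25 sites match, so the percent identity is 22/25 × 100 = 88.0%.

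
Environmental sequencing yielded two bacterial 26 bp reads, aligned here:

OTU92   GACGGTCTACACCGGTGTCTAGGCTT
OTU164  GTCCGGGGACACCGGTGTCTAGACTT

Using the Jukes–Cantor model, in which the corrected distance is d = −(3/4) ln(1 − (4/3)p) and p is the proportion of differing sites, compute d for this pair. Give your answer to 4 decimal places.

0.2758

The sequences differ at positions 2 (A/T), 4 (G/C), 6 (T/G), 7 (C/G), 8 (T/G), 23 (G/A).
p = 6/26 = 0.230769.
d = −0.75 · ln(1 − (4/3)·0.230769) = −0.75 · ln(0.692308) = −0.75 · (-0.367724) = 0.2758.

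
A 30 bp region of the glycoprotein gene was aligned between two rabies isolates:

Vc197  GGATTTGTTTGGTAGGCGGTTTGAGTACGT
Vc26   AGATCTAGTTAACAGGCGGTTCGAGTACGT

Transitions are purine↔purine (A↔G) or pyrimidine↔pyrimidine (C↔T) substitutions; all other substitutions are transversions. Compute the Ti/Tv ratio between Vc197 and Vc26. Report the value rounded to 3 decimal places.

The sequences differ at positions 1 (G/A, transition), 5 (T/C, transition), 7 (G/A, transition), 8 (T/G, transversion), 11 (G/A, transition), 12 (G/A, transition), 13 (T/C, transition), 22 (T/C, transition).
Of the 8 differences, 7 transitions and 1 transversion, so Ti/Tv = 7/1 = 7.000.

7.000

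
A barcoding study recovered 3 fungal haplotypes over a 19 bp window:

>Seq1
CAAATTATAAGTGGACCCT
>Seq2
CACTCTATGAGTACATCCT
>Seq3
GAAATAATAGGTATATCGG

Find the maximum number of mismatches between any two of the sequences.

Pairwise Hamming distances:
  Seq1 vs Seq2: 7
  Seq1 vs Seq3: 8
  Seq2 vs Seq3: 10
The largest is 10, between Seq2 and Seq3.

10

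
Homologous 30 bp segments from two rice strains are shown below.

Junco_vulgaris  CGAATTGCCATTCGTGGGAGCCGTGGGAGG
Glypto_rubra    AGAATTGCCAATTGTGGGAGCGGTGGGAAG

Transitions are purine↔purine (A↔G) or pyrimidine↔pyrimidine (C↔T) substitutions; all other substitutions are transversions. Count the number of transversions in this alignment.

Mismatches occur at site 1 (C→A, transversion), site 11 (T→A, transversion), site 13 (C→T, transition), site 22 (C→G, transversion), site 29 (G→A, transition).
Of the 5 differences, 2 transitions and 3 transversions, so the answer is 3.

3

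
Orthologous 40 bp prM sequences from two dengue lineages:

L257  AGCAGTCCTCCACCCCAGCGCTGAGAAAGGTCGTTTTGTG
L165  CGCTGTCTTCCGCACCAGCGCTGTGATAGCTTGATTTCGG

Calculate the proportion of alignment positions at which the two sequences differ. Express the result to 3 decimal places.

Differing sites — 1:A/C; 4:A/T; 8:C/T; 12:A/G; 14:C/A; 24:A/T; 27:A/T; 30:G/C; 32:C/T; 34:T/A; 38:G/C; 39:T/G.
There are 12 differences over 40 sites, so p = 12/40 = 0.300.

0.300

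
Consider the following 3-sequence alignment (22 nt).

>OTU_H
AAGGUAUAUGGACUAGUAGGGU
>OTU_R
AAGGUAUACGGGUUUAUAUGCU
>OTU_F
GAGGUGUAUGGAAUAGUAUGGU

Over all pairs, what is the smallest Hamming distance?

Pairwise Hamming distances:
  OTU_H vs OTU_R: 7
  OTU_H vs OTU_F: 4
  OTU_R vs OTU_F: 8
The smallest is 4, between OTU_H and OTU_F.

4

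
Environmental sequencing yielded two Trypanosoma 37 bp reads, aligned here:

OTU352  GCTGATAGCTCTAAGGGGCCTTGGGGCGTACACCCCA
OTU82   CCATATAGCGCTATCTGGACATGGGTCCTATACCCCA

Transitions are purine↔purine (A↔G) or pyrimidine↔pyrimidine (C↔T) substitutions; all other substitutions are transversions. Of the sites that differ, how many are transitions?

Mismatches occur at site 1 (G/C, transversion), site 3 (T/A, transversion), site 4 (G/T, transversion), site 10 (T/G, transversion), site 14 (A/T, transversion), site 15 (G/C, transversion), site 16 (G/T, transversion), site 19 (C/A, transversion), site 21 (T/A, transversion), site 26 (G/T, transversion), site 28 (G/C, transversion), site 31 (C/T, transition).
Of the 12 differences, 1 transition and 11 transversions, so the answer is 1.

1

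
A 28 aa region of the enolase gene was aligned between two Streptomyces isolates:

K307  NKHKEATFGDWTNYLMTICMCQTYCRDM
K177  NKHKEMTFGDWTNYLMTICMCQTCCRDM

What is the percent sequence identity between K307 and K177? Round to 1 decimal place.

Mismatches occur at site 6 (A→M), site 24 (Y→C).
26 of the 28 sites match, so the percent identity is 26/28 × 100 = 92.9%.

92.9%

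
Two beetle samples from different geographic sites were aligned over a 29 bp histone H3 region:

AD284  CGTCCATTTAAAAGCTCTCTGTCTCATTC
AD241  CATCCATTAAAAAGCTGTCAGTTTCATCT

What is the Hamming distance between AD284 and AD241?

7

Differing sites — 2:G/A; 9:T/A; 17:C/G; 20:T/A; 23:C/T; 28:T/C; 29:C/T.
That gives 7 mismatches out of 29 aligned sites, so the Hamming distance is 7.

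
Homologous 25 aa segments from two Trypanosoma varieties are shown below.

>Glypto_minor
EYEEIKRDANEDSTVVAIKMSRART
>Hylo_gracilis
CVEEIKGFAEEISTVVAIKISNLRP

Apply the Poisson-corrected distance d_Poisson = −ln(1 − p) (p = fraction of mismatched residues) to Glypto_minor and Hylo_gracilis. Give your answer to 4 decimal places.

0.5108

Mismatches occur at site 1 (E↔C), site 2 (Y↔V), site 7 (R↔G), site 8 (D↔F), site 10 (N↔E), site 12 (D↔I), site 20 (M↔I), site 22 (R↔N), site 23 (A↔L), site 25 (T↔P).
p = 10/25 = 0.400000.
d = −ln(1 − 0.400000) = −ln(0.600000) = 0.5108.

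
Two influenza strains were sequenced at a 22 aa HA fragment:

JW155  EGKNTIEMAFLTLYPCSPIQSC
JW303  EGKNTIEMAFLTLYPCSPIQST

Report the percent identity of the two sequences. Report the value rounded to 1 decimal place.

Differing sites — 22:C/T.
21 of the 22 sites match, so the percent identity is 21/22 × 100 = 95.5%.

95.5%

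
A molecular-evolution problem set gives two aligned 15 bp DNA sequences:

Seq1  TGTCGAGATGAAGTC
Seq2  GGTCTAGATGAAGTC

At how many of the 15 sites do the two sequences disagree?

The sequences differ at positions 1 (T/G), 5 (G/T).
That gives 2 mismatches out of 15 aligned sites, so the Hamming distance is 2.

2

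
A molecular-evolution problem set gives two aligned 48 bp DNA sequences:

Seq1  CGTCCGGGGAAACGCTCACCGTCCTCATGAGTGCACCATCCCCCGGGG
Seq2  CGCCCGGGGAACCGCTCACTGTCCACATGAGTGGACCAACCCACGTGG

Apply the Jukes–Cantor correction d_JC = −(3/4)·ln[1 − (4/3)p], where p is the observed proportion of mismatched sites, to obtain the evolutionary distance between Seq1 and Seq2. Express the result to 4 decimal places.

Mismatches occur at site 3 (T↔C), site 12 (A↔C), site 20 (C↔T), site 25 (T↔A), site 34 (C↔G), site 39 (T↔A), site 43 (C↔A), site 46 (G↔T).
p = 8/48 = 0.166667.
d = −0.75 · ln(1 − (4/3)·0.166667) = −0.75 · ln(0.777777) = −0.75 · (-0.251315) = 0.1885.

0.1885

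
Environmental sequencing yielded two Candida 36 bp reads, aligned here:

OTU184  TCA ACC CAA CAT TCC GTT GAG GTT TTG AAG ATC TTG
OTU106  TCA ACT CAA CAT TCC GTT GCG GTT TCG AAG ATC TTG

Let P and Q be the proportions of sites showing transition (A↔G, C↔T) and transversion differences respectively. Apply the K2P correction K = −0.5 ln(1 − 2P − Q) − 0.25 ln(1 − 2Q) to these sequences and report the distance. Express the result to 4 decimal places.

Differing sites — 6:C/T (Ti); 20:A/C (Tv); 26:T/C (Ti).
Of the 3 differences, 2 transitions and 1 transversion over 36 sites: P = 2/36 = 0.055556, Q = 1/36 = 0.027778.
d = −0.5·ln(0.861110) − 0.25·ln(0.944444) = −0.5·(-0.149533) − 0.25·(-0.057159) = 0.0891.

0.0891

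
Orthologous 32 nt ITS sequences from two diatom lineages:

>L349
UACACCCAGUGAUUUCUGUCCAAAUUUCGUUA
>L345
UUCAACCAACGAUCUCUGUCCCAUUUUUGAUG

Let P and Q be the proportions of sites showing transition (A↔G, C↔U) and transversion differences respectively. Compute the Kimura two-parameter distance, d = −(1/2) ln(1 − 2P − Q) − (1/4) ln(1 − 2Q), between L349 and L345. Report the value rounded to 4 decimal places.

0.4099

Differing sites — 2:A/U (Tv); 5:C/A (Tv); 9:G/A (Ti); 10:U/C (Ti); 14:U/C (Ti); 22:A/C (Tv); 24:A/U (Tv); 28:C/U (Ti); 30:U/A (Tv); 32:A/G (Ti).
Of the 10 differences, 5 transitions and 5 transversions over 32 sites: P = 5/32 = 0.156250, Q = 5/32 = 0.156250.
d = −0.5·ln(0.531250) − 0.25·ln(0.687500) = −0.5·(-0.632523) − 0.25·(-0.374693) = 0.4099.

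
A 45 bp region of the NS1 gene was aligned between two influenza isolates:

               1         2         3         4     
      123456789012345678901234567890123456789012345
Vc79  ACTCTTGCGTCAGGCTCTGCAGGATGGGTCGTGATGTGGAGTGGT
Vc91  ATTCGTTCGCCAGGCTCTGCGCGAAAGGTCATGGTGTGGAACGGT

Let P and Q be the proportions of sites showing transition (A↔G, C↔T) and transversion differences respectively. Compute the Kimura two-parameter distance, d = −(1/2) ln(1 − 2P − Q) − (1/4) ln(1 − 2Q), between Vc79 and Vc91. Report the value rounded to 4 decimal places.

The sequences differ at positions 2 (C/T, transition), 5 (T/G, transversion), 7 (G/T, transversion), 10 (T/C, transition), 21 (A/G, transition), 22 (G/C, transversion), 25 (T/A, transversion), 26 (G/A, transition), 31 (G/A, transition), 34 (A/G, transition), 41 (G/A, transition), 42 (T/C, transition).
Of the 12 differences, 8 transitions and 4 transversions over 45 sites: P = 8/45 = 0.177778, Q = 4/45 = 0.088889.
d = −0.5·ln(0.555555) − 0.25·ln(0.822222) = −0.5·(-0.587788) − 0.25·(-0.195745) = 0.3428.

0.3428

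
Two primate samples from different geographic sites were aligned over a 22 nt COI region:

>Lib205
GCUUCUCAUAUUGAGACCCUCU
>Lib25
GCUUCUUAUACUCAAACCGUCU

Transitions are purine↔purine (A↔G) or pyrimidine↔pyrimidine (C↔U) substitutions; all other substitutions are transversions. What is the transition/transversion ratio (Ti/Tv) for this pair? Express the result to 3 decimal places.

Differing sites — 7:C/U (Ti); 11:U/C (Ti); 13:G/C (Tv); 15:G/A (Ti); 19:C/G (Tv).
Of the 5 differences, 3 transitions and 2 transversions, so Ti/Tv = 3/2 = 1.500.

1.500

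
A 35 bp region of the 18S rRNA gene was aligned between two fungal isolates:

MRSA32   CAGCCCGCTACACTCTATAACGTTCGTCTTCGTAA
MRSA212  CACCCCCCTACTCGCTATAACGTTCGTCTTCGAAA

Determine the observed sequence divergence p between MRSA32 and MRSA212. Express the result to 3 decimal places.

Mismatches occur at site 3 (G→C), site 7 (G→C), site 12 (A→T), site 14 (T→G), site 33 (T→A).
There are 5 differences over 35 sites, so p = 5/35 = 0.143.

0.143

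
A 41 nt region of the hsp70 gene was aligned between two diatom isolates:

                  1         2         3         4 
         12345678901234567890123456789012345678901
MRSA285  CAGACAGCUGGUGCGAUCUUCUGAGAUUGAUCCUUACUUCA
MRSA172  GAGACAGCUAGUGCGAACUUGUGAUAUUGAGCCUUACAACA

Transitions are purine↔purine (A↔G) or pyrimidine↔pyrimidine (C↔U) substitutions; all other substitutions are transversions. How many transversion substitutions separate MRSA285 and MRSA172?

7

Mismatches occur at site 1 (C↔G, transversion), site 10 (G↔A, transition), site 17 (U↔A, transversion), site 21 (C↔G, transversion), site 25 (G↔U, transversion), site 31 (U↔G, transversion), site 38 (U↔A, transversion), site 39 (U↔A, transversion).
Of the 8 differences, 1 transition and 7 transversions, so the answer is 7.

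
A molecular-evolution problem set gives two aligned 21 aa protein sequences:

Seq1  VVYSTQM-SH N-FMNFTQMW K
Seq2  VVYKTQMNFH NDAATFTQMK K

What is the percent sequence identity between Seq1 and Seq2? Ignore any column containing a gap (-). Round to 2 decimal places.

Excluding the 2 gap columns leaves 19 comparable sites.
The sequences differ at positions 4 (S/K), 9 (S/F), 13 (F/A), 14 (M/A), 15 (N/T), 20 (W/K).
13 of the 19 comparable sites match, so the percent identity is 13/19 × 100 = 68.42%.

68.42%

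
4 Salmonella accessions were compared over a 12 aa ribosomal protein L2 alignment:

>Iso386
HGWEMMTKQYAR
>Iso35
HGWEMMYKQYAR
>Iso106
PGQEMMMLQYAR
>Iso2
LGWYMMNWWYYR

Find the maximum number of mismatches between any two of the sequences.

Pairwise Hamming distances:
  Iso386 vs Iso35: 1
  Iso386 vs Iso106: 4
  Iso386 vs Iso2: 6
  Iso35 vs Iso106: 4
  Iso35 vs Iso2: 6
  Iso106 vs Iso2: 7
The largest is 7, between Iso106 and Iso2.

7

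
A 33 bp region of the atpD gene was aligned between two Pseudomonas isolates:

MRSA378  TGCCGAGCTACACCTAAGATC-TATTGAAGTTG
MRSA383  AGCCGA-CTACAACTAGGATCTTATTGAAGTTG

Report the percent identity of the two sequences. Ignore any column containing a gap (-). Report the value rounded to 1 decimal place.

Excluding the 2 gap columns leaves 31 comparable sites.
The sequences differ at positions 1 (T/A), 13 (C/A), 17 (A/G).
28 of the 31 comparable sites match, so the percent identity is 28/31 × 100 = 90.3%.

90.3%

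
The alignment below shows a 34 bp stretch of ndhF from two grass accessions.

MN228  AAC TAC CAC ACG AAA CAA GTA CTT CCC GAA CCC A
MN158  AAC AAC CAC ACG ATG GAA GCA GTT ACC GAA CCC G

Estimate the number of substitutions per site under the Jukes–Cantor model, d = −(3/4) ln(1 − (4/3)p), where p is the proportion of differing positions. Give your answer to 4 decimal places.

Mismatches occur at site 4 (T/A), site 14 (A/T), site 15 (A/G), site 16 (C/G), site 20 (T/C), site 22 (C/G), site 25 (C/A), site 34 (A/G).
p = 8/34 = 0.235294.
d = −0.75 · ln(1 − (4/3)·0.235294) = −0.75 · ln(0.686275) = −0.75 · (-0.376477) = 0.2824.

0.2824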